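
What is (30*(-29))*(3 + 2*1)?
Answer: -4350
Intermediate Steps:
(30*(-29))*(3 + 2*1) = -870*(3 + 2) = -870*5 = -4350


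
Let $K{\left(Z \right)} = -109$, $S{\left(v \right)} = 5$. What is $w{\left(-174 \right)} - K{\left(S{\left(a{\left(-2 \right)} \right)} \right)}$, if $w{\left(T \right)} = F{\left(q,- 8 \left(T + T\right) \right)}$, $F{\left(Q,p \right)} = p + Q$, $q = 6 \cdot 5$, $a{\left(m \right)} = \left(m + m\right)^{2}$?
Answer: $2923$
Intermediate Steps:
$a{\left(m \right)} = 4 m^{2}$ ($a{\left(m \right)} = \left(2 m\right)^{2} = 4 m^{2}$)
$q = 30$
$F{\left(Q,p \right)} = Q + p$
$w{\left(T \right)} = 30 - 16 T$ ($w{\left(T \right)} = 30 - 8 \left(T + T\right) = 30 - 8 \cdot 2 T = 30 - 16 T$)
$w{\left(-174 \right)} - K{\left(S{\left(a{\left(-2 \right)} \right)} \right)} = \left(30 - -2784\right) - -109 = \left(30 + 2784\right) + 109 = 2814 + 109 = 2923$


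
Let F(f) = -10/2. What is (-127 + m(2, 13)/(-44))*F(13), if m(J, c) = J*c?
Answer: 14035/22 ≈ 637.95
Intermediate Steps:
F(f) = -5 (F(f) = -10*½ = -5)
(-127 + m(2, 13)/(-44))*F(13) = (-127 + (2*13)/(-44))*(-5) = (-127 + 26*(-1/44))*(-5) = (-127 - 13/22)*(-5) = -2807/22*(-5) = 14035/22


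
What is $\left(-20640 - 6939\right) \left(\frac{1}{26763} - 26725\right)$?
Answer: $\frac{6575212112582}{8921} \approx 7.3705 \cdot 10^{8}$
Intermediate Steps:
$\left(-20640 - 6939\right) \left(\frac{1}{26763} - 26725\right) = - 27579 \left(\frac{1}{26763} - 26725\right) = \left(-27579\right) \left(- \frac{715241174}{26763}\right) = \frac{6575212112582}{8921}$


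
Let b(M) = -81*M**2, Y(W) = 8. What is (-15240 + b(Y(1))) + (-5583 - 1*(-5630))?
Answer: -20377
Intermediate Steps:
(-15240 + b(Y(1))) + (-5583 - 1*(-5630)) = (-15240 - 81*8**2) + (-5583 - 1*(-5630)) = (-15240 - 81*64) + (-5583 + 5630) = (-15240 - 5184) + 47 = -20424 + 47 = -20377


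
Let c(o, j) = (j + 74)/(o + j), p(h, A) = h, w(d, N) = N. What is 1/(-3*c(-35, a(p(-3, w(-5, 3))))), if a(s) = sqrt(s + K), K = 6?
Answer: 2593/16419 - 109*sqrt(3)/16419 ≈ 0.14643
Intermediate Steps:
a(s) = sqrt(6 + s) (a(s) = sqrt(s + 6) = sqrt(6 + s))
c(o, j) = (74 + j)/(j + o)
1/(-3*c(-35, a(p(-3, w(-5, 3))))) = 1/(-3*(74 + sqrt(6 - 3))/(sqrt(6 - 3) - 35)) = 1/(-3*(74 + sqrt(3))/(sqrt(3) - 35)) = 1/(-3*(74 + sqrt(3))/(-35 + sqrt(3))) = -(-35 + sqrt(3))/(3*(74 + sqrt(3)))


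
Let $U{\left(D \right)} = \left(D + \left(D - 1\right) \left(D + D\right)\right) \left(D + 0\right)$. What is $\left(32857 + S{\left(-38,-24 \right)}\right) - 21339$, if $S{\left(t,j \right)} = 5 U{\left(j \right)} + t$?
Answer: $-129640$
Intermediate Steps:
$U{\left(D \right)} = D \left(D + 2 D \left(-1 + D\right)\right)$ ($U{\left(D \right)} = \left(D + \left(-1 + D\right) 2 D\right) D = \left(D + 2 D \left(-1 + D\right)\right) D = D \left(D + 2 D \left(-1 + D\right)\right)$)
$S{\left(t,j \right)} = t + 5 j^{2} \left(-1 + 2 j\right)$ ($S{\left(t,j \right)} = 5 j^{2} \left(-1 + 2 j\right) + t = t + 5 j^{2} \left(-1 + 2 j\right)$)
$\left(32857 + S{\left(-38,-24 \right)}\right) - 21339 = \left(32857 + \left(-38 + \left(-24\right)^{2} \left(-5 + 10 \left(-24\right)\right)\right)\right) - 21339 = \left(32857 + \left(-38 + 576 \left(-5 - 240\right)\right)\right) - 21339 = \left(32857 + \left(-38 + 576 \left(-245\right)\right)\right) - 21339 = \left(32857 - 141158\right) - 21339 = -108301 - 21339 = -129640$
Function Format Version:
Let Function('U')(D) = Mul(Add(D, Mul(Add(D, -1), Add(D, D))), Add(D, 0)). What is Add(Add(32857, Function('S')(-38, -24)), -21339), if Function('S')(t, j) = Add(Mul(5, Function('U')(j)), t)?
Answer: -129640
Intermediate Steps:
Function('U')(D) = Mul(D, Add(D, Mul(2, D, Add(-1, D)))) (Function('U')(D) = Mul(Add(D, Mul(Add(-1, D), Mul(2, D))), D) = Mul(Add(D, Mul(2, D, Add(-1, D))), D) = Mul(D, Add(D, Mul(2, D, Add(-1, D)))))
Function('S')(t, j) = Add(t, Mul(5, Pow(j, 2), Add(-1, Mul(2, j)))) (Function('S')(t, j) = Add(Mul(5, Mul(Pow(j, 2), Add(-1, Mul(2, j)))), t) = Add(Mul(5, Pow(j, 2), Add(-1, Mul(2, j))), t) = Add(t, Mul(5, Pow(j, 2), Add(-1, Mul(2, j)))))
Add(Add(32857, Function('S')(-38, -24)), -21339) = Add(Add(32857, Add(-38, Mul(Pow(-24, 2), Add(-5, Mul(10, -24))))), -21339) = Add(Add(32857, Add(-38, Mul(576, Add(-5, -240)))), -21339) = Add(Add(32857, Add(-38, Mul(576, -245))), -21339) = Add(Add(32857, Add(-38, -141120)), -21339) = Add(Add(32857, -141158), -21339) = Add(-108301, -21339) = -129640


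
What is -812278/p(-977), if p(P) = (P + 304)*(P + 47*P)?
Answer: -406139/15780504 ≈ -0.025737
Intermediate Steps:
p(P) = 48*P*(304 + P) (p(P) = (304 + P)*(48*P) = 48*P*(304 + P))
-812278/p(-977) = -812278*(-1/(46896*(304 - 977))) = -812278/(48*(-977)*(-673)) = -812278/31561008 = -812278*1/31561008 = -406139/15780504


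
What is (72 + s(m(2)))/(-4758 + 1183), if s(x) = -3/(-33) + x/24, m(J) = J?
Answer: -9527/471900 ≈ -0.020189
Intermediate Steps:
s(x) = 1/11 + x/24 (s(x) = -3*(-1/33) + x*(1/24) = 1/11 + x/24)
(72 + s(m(2)))/(-4758 + 1183) = (72 + (1/11 + (1/24)*2))/(-4758 + 1183) = (72 + (1/11 + 1/12))/(-3575) = (72 + 23/132)*(-1/3575) = (9527/132)*(-1/3575) = -9527/471900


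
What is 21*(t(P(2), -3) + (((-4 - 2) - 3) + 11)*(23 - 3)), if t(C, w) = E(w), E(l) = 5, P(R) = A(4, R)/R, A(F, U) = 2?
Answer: 945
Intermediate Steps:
P(R) = 2/R
t(C, w) = 5
21*(t(P(2), -3) + (((-4 - 2) - 3) + 11)*(23 - 3)) = 21*(5 + (((-4 - 2) - 3) + 11)*(23 - 3)) = 21*(5 + ((-6 - 3) + 11)*20) = 21*(5 + (-9 + 11)*20) = 21*(5 + 2*20) = 21*(5 + 40) = 21*45 = 945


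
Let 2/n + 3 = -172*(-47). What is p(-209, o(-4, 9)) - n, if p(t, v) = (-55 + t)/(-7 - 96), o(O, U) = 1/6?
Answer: 2133178/832343 ≈ 2.5629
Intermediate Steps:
o(O, U) = 1/6
p(t, v) = 55/103 - t/103 (p(t, v) = (-55 + t)/(-103) = (-55 + t)*(-1/103) = 55/103 - t/103)
n = 2/8081 (n = 2/(-3 - 172*(-47)) = 2/(-3 + 8084) = 2/8081 ≈ 0.00024749)
p(-209, o(-4, 9)) - n = (55/103 - 1/103*(-209)) - 1*2/8081 = (55/103 + 209/103) - 2/8081 = 264/103 - 2/8081 = 2133178/832343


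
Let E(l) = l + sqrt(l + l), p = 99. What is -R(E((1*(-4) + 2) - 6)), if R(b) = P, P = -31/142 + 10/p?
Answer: 1649/14058 ≈ 0.11730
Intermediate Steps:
P = -1649/14058 (P = -31/142 + 10/99 = -1649/14058 ≈ -0.11730)
E(l) = l + sqrt(2)*sqrt(l) (E(l) = l + sqrt(2*l) = l + sqrt(2)*sqrt(l))
R(b) = -1649/14058
-R(E((1*(-4) + 2) - 6)) = -1*(-1649/14058) = 1649/14058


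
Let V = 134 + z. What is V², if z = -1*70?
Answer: 4096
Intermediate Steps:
z = -70
V = 64 (V = 134 - 70 = 64)
V² = 64² = 4096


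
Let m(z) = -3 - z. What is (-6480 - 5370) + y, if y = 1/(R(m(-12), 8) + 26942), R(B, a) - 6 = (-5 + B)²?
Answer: -319523399/26964 ≈ -11850.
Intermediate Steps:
R(B, a) = 6 + (-5 + B)²
y = 1/26964 (y = 1/((6 + (-5 + (-3 - 1*(-12)))²) + 26942) = 1/((6 + (-5 + (-3 + 12))²) + 26942) = 1/((6 + (-5 + 9)²) + 26942) = 1/((6 + 4²) + 26942) = 1/((6 + 16) + 26942) = 1/(22 + 26942) = 1/26964 ≈ 3.7086e-5)
(-6480 - 5370) + y = (-6480 - 5370) + 1/26964 = -11850 + 1/26964 = -319523399/26964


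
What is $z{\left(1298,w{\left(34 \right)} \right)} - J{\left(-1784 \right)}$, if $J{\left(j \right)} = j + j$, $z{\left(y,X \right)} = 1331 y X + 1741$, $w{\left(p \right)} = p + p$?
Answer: $117484693$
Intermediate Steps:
$w{\left(p \right)} = 2 p$
$z{\left(y,X \right)} = 1741 + 1331 X y$ ($z{\left(y,X \right)} = 1331 X y + 1741 = 1741 + 1331 X y$)
$J{\left(j \right)} = 2 j$
$z{\left(1298,w{\left(34 \right)} \right)} - J{\left(-1784 \right)} = \left(1741 + 1331 \cdot 2 \cdot 34 \cdot 1298\right) - 2 \left(-1784\right) = \left(1741 + 1331 \cdot 68 \cdot 1298\right) - -3568 = \left(1741 + 117479384\right) + 3568 = 117481125 + 3568 = 117484693$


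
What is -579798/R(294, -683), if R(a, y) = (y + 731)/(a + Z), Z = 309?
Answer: -58269699/8 ≈ -7.2837e+6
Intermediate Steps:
R(a, y) = (731 + y)/(309 + a) (R(a, y) = (y + 731)/(a + 309) = (731 + y)/(309 + a))
-579798/R(294, -683) = -579798*(309 + 294)/(731 - 683) = -579798/(48/603) = -579798/((1/603)*48) = -579798/16/201 = -579798*201/16 = -58269699/8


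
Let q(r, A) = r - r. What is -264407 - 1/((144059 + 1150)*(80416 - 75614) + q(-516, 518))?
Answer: -184369313654527/697293618 ≈ -2.6441e+5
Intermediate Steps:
q(r, A) = 0
-264407 - 1/((144059 + 1150)*(80416 - 75614) + q(-516, 518)) = -264407 - 1/((144059 + 1150)*(80416 - 75614) + 0) = -264407 - 1/(145209*4802 + 0) = -264407 - 1/(697293618 + 0) = -264407 - 1/697293618 = -184369313654527/697293618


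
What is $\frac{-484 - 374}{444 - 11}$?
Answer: $- \frac{858}{433} \approx -1.9815$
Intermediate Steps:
$\frac{-484 - 374}{444 - 11} = - \frac{858}{433}$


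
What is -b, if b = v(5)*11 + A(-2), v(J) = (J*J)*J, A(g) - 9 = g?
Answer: -1382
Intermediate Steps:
A(g) = 9 + g
v(J) = J³ (v(J) = J²*J = J³)
b = 1382 (b = 5³*11 + (9 - 2) = 125*11 + 7 = 1375 + 7 = 1382)
-b = -1*1382 = -1382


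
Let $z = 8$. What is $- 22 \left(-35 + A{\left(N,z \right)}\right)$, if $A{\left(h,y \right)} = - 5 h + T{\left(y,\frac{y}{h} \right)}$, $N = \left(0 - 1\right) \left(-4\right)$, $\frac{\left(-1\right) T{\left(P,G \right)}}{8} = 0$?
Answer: $1210$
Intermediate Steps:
$T{\left(P,G \right)} = 0$ ($T{\left(P,G \right)} = \left(-8\right) 0 = 0$)
$N = 4$ ($N = \left(-1\right) \left(-4\right) = 4$)
$A{\left(h,y \right)} = - 5 h$ ($A{\left(h,y \right)} = - 5 h + 0 = - 5 h$)
$- 22 \left(-35 + A{\left(N,z \right)}\right) = - 22 \left(-35 - 20\right) = \left(-22\right) \left(-55\right) = 1210$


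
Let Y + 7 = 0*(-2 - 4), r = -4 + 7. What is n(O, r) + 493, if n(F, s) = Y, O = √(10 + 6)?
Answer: 486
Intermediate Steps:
r = 3
O = 4 (O = √16 = 4)
Y = -7 (Y = -7 + 0*(-2 - 4) = -7 + 0*(-6) = -7 + 0 = -7)
n(F, s) = -7
n(O, r) + 493 = -7 + 493 = 486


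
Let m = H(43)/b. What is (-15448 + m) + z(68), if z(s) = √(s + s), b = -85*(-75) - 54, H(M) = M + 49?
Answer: -97646716/6321 + 2*√34 ≈ -15436.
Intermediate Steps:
H(M) = 49 + M
b = 6321 (b = 6375 - 54 = 6321)
z(s) = √2*√s (z(s) = √(2*s) = √2*√s)
m = 92/6321 (m = (49 + 43)/6321 = 92*(1/6321) = 92/6321 ≈ 0.014555)
(-15448 + m) + z(68) = (-15448 + 92/6321) + √2*√68 = -97646716/6321 + √2*(2*√17) = -97646716/6321 + 2*√34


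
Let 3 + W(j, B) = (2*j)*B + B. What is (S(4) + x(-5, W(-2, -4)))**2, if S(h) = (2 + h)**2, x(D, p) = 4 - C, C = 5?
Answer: 1225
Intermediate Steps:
W(j, B) = -3 + B + 2*B*j (W(j, B) = -3 + ((2*j)*B + B) = -3 + (2*B*j + B) = -3 + (B + 2*B*j) = -3 + B + 2*B*j)
x(D, p) = -1 (x(D, p) = 4 - 1*5 = 4 - 5 = -1)
(S(4) + x(-5, W(-2, -4)))**2 = ((2 + 4)**2 - 1)**2 = (6**2 - 1)**2 = (36 - 1)**2 = 35**2 = 1225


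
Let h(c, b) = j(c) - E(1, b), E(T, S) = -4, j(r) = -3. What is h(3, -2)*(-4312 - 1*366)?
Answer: -4678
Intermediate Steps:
h(c, b) = 1 (h(c, b) = -3 - 1*(-4) = -3 + 4 = 1)
h(3, -2)*(-4312 - 1*366) = 1*(-4312 - 1*366) = 1*(-4312 - 366) = 1*(-4678) = -4678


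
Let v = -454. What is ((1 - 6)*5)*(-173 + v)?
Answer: 15675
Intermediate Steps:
((1 - 6)*5)*(-173 + v) = ((1 - 6)*5)*(-173 - 454) = -5*5*(-627) = -25*(-627) = 15675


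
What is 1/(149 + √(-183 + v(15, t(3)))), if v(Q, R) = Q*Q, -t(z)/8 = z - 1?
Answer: 149/22159 - √42/22159 ≈ 0.0064317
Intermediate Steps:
t(z) = 8 - 8*z (t(z) = -8*(z - 1) = -8*(-1 + z) = 8 - 8*z)
v(Q, R) = Q²
1/(149 + √(-183 + v(15, t(3)))) = 1/(149 + √(-183 + 15²)) = 1/(149 + √(-183 + 225)) = 1/(149 + √42)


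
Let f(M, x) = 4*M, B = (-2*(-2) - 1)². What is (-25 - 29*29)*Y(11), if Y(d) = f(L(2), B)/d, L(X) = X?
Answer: -6928/11 ≈ -629.82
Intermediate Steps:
B = 9 (B = (4 - 1)² = 3² = 9)
Y(d) = 8/d (Y(d) = (4*2)/d = 8/d)
(-25 - 29*29)*Y(11) = (-25 - 29*29)*(8/11) = (-25 - 841)*(8*(1/11)) = -866*8/11 = -6928/11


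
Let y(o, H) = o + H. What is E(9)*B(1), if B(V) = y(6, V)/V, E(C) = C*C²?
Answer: 5103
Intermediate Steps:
E(C) = C³
y(o, H) = H + o
B(V) = (6 + V)/V (B(V) = (V + 6)/V = (6 + V)/V)
E(9)*B(1) = 9³*((6 + 1)/1) = 729*(1*7) = 729*7 = 5103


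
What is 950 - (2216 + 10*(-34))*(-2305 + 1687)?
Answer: 1160318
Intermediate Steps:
950 - (2216 + 10*(-34))*(-2305 + 1687) = 950 - (2216 - 340)*(-618) = 950 - 1876*(-618) = 950 - 1*(-1159368) = 950 + 1159368 = 1160318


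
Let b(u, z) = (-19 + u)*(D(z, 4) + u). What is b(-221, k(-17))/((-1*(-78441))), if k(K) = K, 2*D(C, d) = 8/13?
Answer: 229520/339911 ≈ 0.67524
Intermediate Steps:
D(C, d) = 4/13 (D(C, d) = (8/13)/2 = (8*(1/13))/2 = (½)*(8/13) = 4/13)
b(u, z) = (-19 + u)*(4/13 + u)
b(-221, k(-17))/((-1*(-78441))) = (-76/13 + (-221)² - 243/13*(-221))/((-1*(-78441))) = (-76/13 + 48841 + 4131)/78441 = (688560/13)*(1/78441) = 229520/339911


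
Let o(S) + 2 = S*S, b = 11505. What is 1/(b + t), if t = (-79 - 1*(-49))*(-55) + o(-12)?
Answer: 1/13297 ≈ 7.5205e-5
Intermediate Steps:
o(S) = -2 + S² (o(S) = -2 + S*S = -2 + S²)
t = 1792 (t = (-79 - 1*(-49))*(-55) + (-2 + (-12)²) = (-79 + 49)*(-55) + (-2 + 144) = -30*(-55) + 142 = 1650 + 142 = 1792)
1/(b + t) = 1/(11505 + 1792) = 1/13297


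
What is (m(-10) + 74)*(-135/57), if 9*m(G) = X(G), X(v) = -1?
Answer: -175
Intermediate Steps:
m(G) = -⅑ (m(G) = (⅑)*(-1) = -⅑)
(m(-10) + 74)*(-135/57) = (-⅑ + 74)*(-135/57) = 665*(-135*1/57)/9 = (665/9)*(-45/19) = -175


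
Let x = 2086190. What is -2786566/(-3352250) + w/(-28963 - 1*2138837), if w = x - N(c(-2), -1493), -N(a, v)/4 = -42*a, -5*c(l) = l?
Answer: -1904974763/14534015100 ≈ -0.13107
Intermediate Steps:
c(l) = -l/5
N(a, v) = 168*a (N(a, v) = -(-168)*a = 168*a)
w = 10430614/5 (w = 2086190 - 168*(-⅕*(-2)) = 2086190 - 168*2/5 = 2086190 - 1*336/5 = 2086190 - 336/5 = 10430614/5 ≈ 2.0861e+6)
-2786566/(-3352250) + w/(-28963 - 1*2138837) = -2786566/(-3352250) + 10430614/(5*(-28963 - 1*2138837)) = -2786566*(-1/3352250) + 10430614/(5*(-28963 - 2138837)) = 1393283/1676125 + (10430614/5)/(-2167800) = 1393283/1676125 + (10430614/5)*(-1/2167800) = 1393283/1676125 - 5215307/5419500 = -1904974763/14534015100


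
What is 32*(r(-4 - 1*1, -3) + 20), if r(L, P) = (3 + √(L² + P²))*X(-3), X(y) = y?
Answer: 352 - 96*√34 ≈ -207.77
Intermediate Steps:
r(L, P) = -9 - 3*√(L² + P²) (r(L, P) = (3 + √(L² + P²))*(-3) = -9 - 3*√(L² + P²))
32*(r(-4 - 1*1, -3) + 20) = 32*((-9 - 3*√((-4 - 1*1)² + (-3)²)) + 20) = 32*((-9 - 3*√((-4 - 1)² + 9)) + 20) = 32*((-9 - 3*√((-5)² + 9)) + 20) = 32*((-9 - 3*√(25 + 9)) + 20) = 32*((-9 - 3*√34) + 20) = 32*(11 - 3*√34) = 352 - 96*√34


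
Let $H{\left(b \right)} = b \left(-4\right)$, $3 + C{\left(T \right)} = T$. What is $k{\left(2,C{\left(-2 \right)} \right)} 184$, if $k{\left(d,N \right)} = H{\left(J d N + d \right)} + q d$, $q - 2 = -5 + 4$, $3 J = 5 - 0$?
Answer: $\frac{33488}{3} \approx 11163.0$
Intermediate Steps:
$C{\left(T \right)} = -3 + T$
$J = \frac{5}{3}$ ($J = \frac{5 - 0}{3} = \frac{5 + 0}{3} = \frac{1}{3} \cdot 5 = \frac{5}{3} \approx 1.6667$)
$H{\left(b \right)} = - 4 b$
$q = 1$ ($q = 2 + \left(-5 + 4\right) = 2 - 1 = 1$)
$k{\left(d,N \right)} = - 3 d - \frac{20 N d}{3}$ ($k{\left(d,N \right)} = - 4 \left(\frac{5 d}{3} N + d\right) + 1 d = - 4 \left(\frac{5 N d}{3} + d\right) + d = - 4 \left(d + \frac{5 N d}{3}\right) + d = \left(- 4 d - \frac{20 N d}{3}\right) + d = - 3 d - \frac{20 N d}{3}$)
$k{\left(2,C{\left(-2 \right)} \right)} 184 = \frac{1}{3} \cdot 2 \left(-9 - 20 \left(-3 - 2\right)\right) 184 = \frac{1}{3} \cdot 2 \left(-9 - -100\right) 184 = \frac{1}{3} \cdot 2 \left(-9 + 100\right) 184 = \frac{1}{3} \cdot 2 \cdot 91 \cdot 184 = \frac{182}{3} \cdot 184 = \frac{33488}{3}$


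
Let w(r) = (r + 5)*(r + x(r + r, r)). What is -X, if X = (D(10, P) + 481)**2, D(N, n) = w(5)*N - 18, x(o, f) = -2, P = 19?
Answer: -582169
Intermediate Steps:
w(r) = (-2 + r)*(5 + r) (w(r) = (r + 5)*(r - 2) = (5 + r)*(-2 + r) = (-2 + r)*(5 + r))
D(N, n) = -18 + 30*N (D(N, n) = (-10 + 5**2 + 3*5)*N - 18 = (-10 + 25 + 15)*N - 18 = 30*N - 18 = -18 + 30*N)
X = 582169 (X = ((-18 + 30*10) + 481)**2 = ((-18 + 300) + 481)**2 = (282 + 481)**2 = 763**2 = 582169)
-X = -1*582169 = -582169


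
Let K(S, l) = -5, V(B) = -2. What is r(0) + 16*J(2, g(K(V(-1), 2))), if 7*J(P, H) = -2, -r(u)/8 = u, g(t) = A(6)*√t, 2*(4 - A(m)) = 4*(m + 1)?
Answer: -32/7 ≈ -4.5714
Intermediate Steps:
A(m) = 2 - 2*m (A(m) = 4 - 2*(m + 1) = 4 - 2*(1 + m) = 4 - (4 + 4*m)/2 = 4 + (-2 - 2*m) = 2 - 2*m)
g(t) = -10*√t (g(t) = (2 - 2*6)*√t = (2 - 12)*√t = -10*√t)
r(u) = -8*u
J(P, H) = -2/7 (J(P, H) = (⅐)*(-2) = -2/7)
r(0) + 16*J(2, g(K(V(-1), 2))) = -8*0 + 16*(-2/7) = 0 - 32/7 = -32/7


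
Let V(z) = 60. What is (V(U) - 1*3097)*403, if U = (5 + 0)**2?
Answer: -1223911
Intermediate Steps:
U = 25 (U = 5**2 = 25)
(V(U) - 1*3097)*403 = (60 - 1*3097)*403 = (60 - 3097)*403 = -3037*403 = -1223911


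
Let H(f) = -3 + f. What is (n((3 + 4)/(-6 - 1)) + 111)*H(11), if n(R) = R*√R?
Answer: 888 - 8*I ≈ 888.0 - 8.0*I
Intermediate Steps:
n(R) = R^(3/2)
(n((3 + 4)/(-6 - 1)) + 111)*H(11) = (((3 + 4)/(-6 - 1))^(3/2) + 111)*(-3 + 11) = ((7/(-7))^(3/2) + 111)*8 = ((7*(-⅐))^(3/2) + 111)*8 = ((-1)^(3/2) + 111)*8 = (-I + 111)*8 = (111 - I)*8 = 888 - 8*I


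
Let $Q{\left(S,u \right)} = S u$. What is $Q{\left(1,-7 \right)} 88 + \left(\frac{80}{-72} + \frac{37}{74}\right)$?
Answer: $- \frac{11099}{18} \approx -616.61$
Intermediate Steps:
$Q{\left(1,-7 \right)} 88 + \left(\frac{80}{-72} + \frac{37}{74}\right) = 1 \left(-7\right) 88 + \left(\frac{80}{-72} + \frac{37}{74}\right) = \left(-7\right) 88 + \left(80 \left(- \frac{1}{72}\right) + 37 \cdot \frac{1}{74}\right) = -616 + \left(- \frac{10}{9} + \frac{1}{2}\right) = -616 - \frac{11}{18} = - \frac{11099}{18}$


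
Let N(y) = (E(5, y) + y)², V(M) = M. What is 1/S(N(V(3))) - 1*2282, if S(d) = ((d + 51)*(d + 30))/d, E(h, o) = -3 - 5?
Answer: -1907747/836 ≈ -2282.0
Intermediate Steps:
E(h, o) = -8
N(y) = (-8 + y)²
S(d) = (30 + d)*(51 + d)/d (S(d) = ((51 + d)*(30 + d))/d = ((30 + d)*(51 + d))/d = (30 + d)*(51 + d)/d)
1/S(N(V(3))) - 1*2282 = 1/(81 + (-8 + 3)² + 1530/((-8 + 3)²)) - 1*2282 = 1/(81 + (-5)² + 1530/((-5)²)) - 2282 = 1/(81 + 25 + 1530/25) - 2282 = 1/(81 + 25 + 1530*(1/25)) - 2282 = 1/(81 + 25 + 306/5) - 2282 = 1/(836/5) - 2282 = 5/836 - 2282 = -1907747/836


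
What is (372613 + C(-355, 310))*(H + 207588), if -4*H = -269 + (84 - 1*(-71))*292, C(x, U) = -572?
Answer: 292186491801/4 ≈ 7.3047e+10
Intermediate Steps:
H = -44991/4 (H = -(-269 + (84 - 1*(-71))*292)/4 = -(-269 + (84 + 71)*292)/4 = -(-269 + 155*292)/4 = -(-269 + 45260)/4 = -¼*44991 = -44991/4 ≈ -11248.)
(372613 + C(-355, 310))*(H + 207588) = (372613 - 572)*(-44991/4 + 207588) = 372041*(785361/4) = 292186491801/4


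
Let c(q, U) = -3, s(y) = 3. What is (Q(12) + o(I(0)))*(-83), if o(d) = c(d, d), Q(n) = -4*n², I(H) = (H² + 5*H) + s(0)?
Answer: 48057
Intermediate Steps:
I(H) = 3 + H² + 5*H (I(H) = (H² + 5*H) + 3 = 3 + H² + 5*H)
o(d) = -3
(Q(12) + o(I(0)))*(-83) = (-4*12² - 3)*(-83) = (-4*144 - 3)*(-83) = (-576 - 3)*(-83) = -579*(-83) = 48057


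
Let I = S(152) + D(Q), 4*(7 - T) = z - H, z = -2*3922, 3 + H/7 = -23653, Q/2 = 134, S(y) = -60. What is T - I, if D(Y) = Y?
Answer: -39638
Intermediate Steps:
Q = 268 (Q = 2*134 = 268)
H = -165592 (H = -21 + 7*(-23653) = -21 - 165571 = -165592)
z = -7844
T = -39430 (T = 7 - (-7844 - 1*(-165592))/4 = 7 - (-7844 + 165592)/4 = 7 - ¼*157748 = 7 - 39437 = -39430)
I = 208 (I = -60 + 268 = 208)
T - I = -39430 - 1*208 = -39430 - 208 = -39638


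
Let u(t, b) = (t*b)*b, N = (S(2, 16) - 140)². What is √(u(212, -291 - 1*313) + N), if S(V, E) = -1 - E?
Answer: √77365641 ≈ 8795.8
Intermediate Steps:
N = 24649 (N = ((-1 - 1*16) - 140)² = ((-1 - 16) - 140)² = (-17 - 140)² = (-157)² = 24649)
u(t, b) = t*b² (u(t, b) = (b*t)*b = t*b²)
√(u(212, -291 - 1*313) + N) = √(212*(-291 - 1*313)² + 24649) = √(212*(-291 - 313)² + 24649) = √(212*(-604)² + 24649) = √(212*364816 + 24649) = √(77340992 + 24649) = √77365641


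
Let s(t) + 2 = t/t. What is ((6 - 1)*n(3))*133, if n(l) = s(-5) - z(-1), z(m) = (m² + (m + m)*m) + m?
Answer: -1995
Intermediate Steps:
z(m) = m + 3*m² (z(m) = (m² + (2*m)*m) + m = (m² + 2*m²) + m = 3*m² + m = m + 3*m²)
s(t) = -1 (s(t) = -2 + t/t = -2 + 1 = -1)
n(l) = -3 (n(l) = -1 - (-1)*(1 + 3*(-1)) = -1 - (-1)*(1 - 3) = -1 - (-1)*(-2) = -1 - 1*2 = -1 - 2 = -3)
((6 - 1)*n(3))*133 = ((6 - 1)*(-3))*133 = (5*(-3))*133 = -15*133 = -1995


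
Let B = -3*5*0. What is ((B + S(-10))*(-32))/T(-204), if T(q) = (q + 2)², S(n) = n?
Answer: 80/10201 ≈ 0.0078424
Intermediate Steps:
B = 0 (B = -15*0 = 0)
T(q) = (2 + q)²
((B + S(-10))*(-32))/T(-204) = ((0 - 10)*(-32))/((2 - 204)²) = (-10*(-32))/((-202)²) = 320/40804 = 320*(1/40804) = 80/10201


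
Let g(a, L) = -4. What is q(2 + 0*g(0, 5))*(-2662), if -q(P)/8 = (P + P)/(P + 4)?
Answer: 42592/3 ≈ 14197.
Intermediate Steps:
q(P) = -16*P/(4 + P) (q(P) = -8*(P + P)/(P + 4) = -8*2*P/(4 + P) = -16*P/(4 + P))
q(2 + 0*g(0, 5))*(-2662) = -16*(2 + 0*(-4))/(4 + (2 + 0*(-4)))*(-2662) = -16*(2 + 0)/(4 + (2 + 0))*(-2662) = -16*2/(4 + 2)*(-2662) = -16*2/6*(-2662) = -16*2*1/6*(-2662) = -16/3*(-2662) = 42592/3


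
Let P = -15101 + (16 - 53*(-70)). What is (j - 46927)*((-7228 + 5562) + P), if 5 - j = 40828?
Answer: 1144347750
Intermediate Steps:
j = -40823 (j = 5 - 1*40828 = 5 - 40828 = -40823)
P = -11375 (P = -15101 + (16 + 3710) = -15101 + 3726 = -11375)
(j - 46927)*((-7228 + 5562) + P) = (-40823 - 46927)*((-7228 + 5562) - 11375) = -87750*(-1666 - 11375) = -87750*(-13041) = 1144347750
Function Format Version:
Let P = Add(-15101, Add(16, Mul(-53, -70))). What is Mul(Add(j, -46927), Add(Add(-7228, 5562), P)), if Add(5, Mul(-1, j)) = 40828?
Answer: 1144347750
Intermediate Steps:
j = -40823 (j = Add(5, Mul(-1, 40828)) = Add(5, -40828) = -40823)
P = -11375 (P = Add(-15101, Add(16, 3710)) = Add(-15101, 3726) = -11375)
Mul(Add(j, -46927), Add(Add(-7228, 5562), P)) = Mul(Add(-40823, -46927), Add(Add(-7228, 5562), -11375)) = Mul(-87750, Add(-1666, -11375)) = Mul(-87750, -13041) = 1144347750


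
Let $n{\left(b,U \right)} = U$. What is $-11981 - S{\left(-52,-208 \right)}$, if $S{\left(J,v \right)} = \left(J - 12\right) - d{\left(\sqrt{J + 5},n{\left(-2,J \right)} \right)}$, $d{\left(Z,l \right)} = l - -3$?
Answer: $-11966$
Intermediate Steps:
$d{\left(Z,l \right)} = 3 + l$ ($d{\left(Z,l \right)} = l + 3 = 3 + l$)
$S{\left(J,v \right)} = -15$ ($S{\left(J,v \right)} = \left(J - 12\right) - \left(3 + J\right) = \left(-12 + J\right) - \left(3 + J\right) = -15$)
$-11981 - S{\left(-52,-208 \right)} = -11981 - -15 = -11981 + 15 = -11966$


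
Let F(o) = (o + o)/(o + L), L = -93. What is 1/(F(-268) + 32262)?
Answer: 361/11647118 ≈ 3.0995e-5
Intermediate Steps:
F(o) = 2*o/(-93 + o) (F(o) = (o + o)/(o - 93) = (2*o)/(-93 + o) = 2*o/(-93 + o))
1/(F(-268) + 32262) = 1/(2*(-268)/(-93 - 268) + 32262) = 1/(2*(-268)/(-361) + 32262) = 1/(2*(-268)*(-1/361) + 32262) = 1/(536/361 + 32262) = 1/(11647118/361) = 361/11647118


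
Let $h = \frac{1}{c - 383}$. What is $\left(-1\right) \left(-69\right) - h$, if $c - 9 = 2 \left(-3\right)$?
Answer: $\frac{26221}{380} \approx 69.003$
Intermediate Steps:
$c = 3$ ($c = 9 + 2 \left(-3\right) = 9 - 6 = 3$)
$h = - \frac{1}{380}$ ($h = \frac{1}{3 - 383} = \frac{1}{-380} = - \frac{1}{380} \approx -0.0026316$)
$\left(-1\right) \left(-69\right) - h = \left(-1\right) \left(-69\right) - - \frac{1}{380} = 69 + \frac{1}{380} = \frac{26221}{380}$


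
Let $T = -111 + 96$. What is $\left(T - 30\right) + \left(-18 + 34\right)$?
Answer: $-29$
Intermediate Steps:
$T = -15$
$\left(T - 30\right) + \left(-18 + 34\right) = \left(-15 - 30\right) + \left(-18 + 34\right) = -45 + 16 = -29$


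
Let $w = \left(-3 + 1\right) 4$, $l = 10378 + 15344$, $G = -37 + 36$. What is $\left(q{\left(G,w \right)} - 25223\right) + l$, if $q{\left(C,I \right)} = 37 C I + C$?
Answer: $794$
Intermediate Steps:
$G = -1$
$l = 25722$
$w = -8$ ($w = \left(-2\right) 4 = -8$)
$q{\left(C,I \right)} = C + 37 C I$ ($q{\left(C,I \right)} = 37 C I + C = C + 37 C I$)
$\left(q{\left(G,w \right)} - 25223\right) + l = \left(- (1 + 37 \left(-8\right)) - 25223\right) + 25722 = \left(- (1 - 296) - 25223\right) + 25722 = \left(\left(-1\right) \left(-295\right) - 25223\right) + 25722 = \left(295 - 25223\right) + 25722 = -24928 + 25722 = 794$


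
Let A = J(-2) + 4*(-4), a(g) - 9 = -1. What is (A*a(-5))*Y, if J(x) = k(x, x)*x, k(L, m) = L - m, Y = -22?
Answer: 2816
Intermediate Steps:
a(g) = 8 (a(g) = 9 - 1 = 8)
J(x) = 0 (J(x) = (x - x)*x = 0*x = 0)
A = -16 (A = 0 + 4*(-4) = 0 - 16 = -16)
(A*a(-5))*Y = -16*8*(-22) = -128*(-22) = 2816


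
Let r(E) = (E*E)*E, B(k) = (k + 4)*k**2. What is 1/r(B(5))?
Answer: 1/11390625 ≈ 8.7791e-8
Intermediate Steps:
B(k) = k**2*(4 + k) (B(k) = (4 + k)*k**2 = k**2*(4 + k))
r(E) = E**3 (r(E) = E**2*E = E**3)
1/r(B(5)) = 1/((5**2*(4 + 5))**3) = 1/((25*9)**3) = 1/(225**3) = 1/11390625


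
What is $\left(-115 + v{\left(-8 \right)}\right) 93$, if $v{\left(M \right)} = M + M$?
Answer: $-12183$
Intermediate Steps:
$v{\left(M \right)} = 2 M$
$\left(-115 + v{\left(-8 \right)}\right) 93 = \left(-115 + 2 \left(-8\right)\right) 93 = \left(-115 - 16\right) 93 = \left(-131\right) 93 = -12183$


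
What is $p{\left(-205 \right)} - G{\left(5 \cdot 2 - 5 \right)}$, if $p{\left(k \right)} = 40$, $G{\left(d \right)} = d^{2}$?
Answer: $15$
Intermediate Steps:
$p{\left(-205 \right)} - G{\left(5 \cdot 2 - 5 \right)} = 40 - \left(5 \cdot 2 - 5\right)^{2} = 40 - \left(10 - 5\right)^{2} = 40 - 5^{2} = 40 - 25 = 15$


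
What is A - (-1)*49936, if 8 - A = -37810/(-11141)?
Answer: 556388294/11141 ≈ 49941.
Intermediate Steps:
A = 51318/11141 (A = 8 - (-37810)/(-11141) = 8 - (-37810)*(-1)/11141 = 8 - 1*37810/11141 = 8 - 37810/11141 = 51318/11141 ≈ 4.6062)
A - (-1)*49936 = 51318/11141 - (-1)*49936 = 51318/11141 - 1*(-49936) = 51318/11141 + 49936 = 556388294/11141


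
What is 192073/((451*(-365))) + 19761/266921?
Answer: -48015360218/43939200415 ≈ -1.0928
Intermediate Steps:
192073/((451*(-365))) + 19761/266921 = 192073/(-164615) + 19761*(1/266921) = 192073*(-1/164615) + 19761/266921 = -192073/164615 + 19761/266921 = -48015360218/43939200415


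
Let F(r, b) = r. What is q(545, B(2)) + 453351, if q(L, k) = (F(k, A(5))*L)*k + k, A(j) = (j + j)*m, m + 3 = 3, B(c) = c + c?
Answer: 462075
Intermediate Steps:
B(c) = 2*c
m = 0 (m = -3 + 3 = 0)
A(j) = 0 (A(j) = (j + j)*0 = (2*j)*0 = 0)
q(L, k) = k + L*k**2 (q(L, k) = (k*L)*k + k = (L*k)*k + k = L*k**2 + k = k + L*k**2)
q(545, B(2)) + 453351 = (2*2)*(1 + 545*(2*2)) + 453351 = 4*(1 + 545*4) + 453351 = 4*(1 + 2180) + 453351 = 4*2181 + 453351 = 8724 + 453351 = 462075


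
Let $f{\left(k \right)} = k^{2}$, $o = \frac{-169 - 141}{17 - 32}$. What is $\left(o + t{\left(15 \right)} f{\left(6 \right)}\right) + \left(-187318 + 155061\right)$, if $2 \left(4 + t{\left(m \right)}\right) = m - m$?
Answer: $- \frac{97141}{3} \approx -32380.0$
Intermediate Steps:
$o = \frac{62}{3}$ ($o = - \frac{310}{-15} = \left(-310\right) \left(- \frac{1}{15}\right) = \frac{62}{3} \approx 20.667$)
$t{\left(m \right)} = -4$ ($t{\left(m \right)} = -4 + \frac{m - m}{2} = -4 + \frac{1}{2} \cdot 0 = -4 + 0 = -4$)
$\left(o + t{\left(15 \right)} f{\left(6 \right)}\right) + \left(-187318 + 155061\right) = \left(\frac{62}{3} - 4 \cdot 6^{2}\right) + \left(-187318 + 155061\right) = \left(\frac{62}{3} - 144\right) - 32257 = - \frac{370}{3} - 32257 = - \frac{97141}{3}$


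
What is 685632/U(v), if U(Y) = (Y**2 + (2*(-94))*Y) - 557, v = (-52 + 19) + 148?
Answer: -28568/373 ≈ -76.590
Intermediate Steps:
v = 115 (v = -33 + 148 = 115)
U(Y) = -557 + Y**2 - 188*Y (U(Y) = (Y**2 - 188*Y) - 557 = -557 + Y**2 - 188*Y)
685632/U(v) = 685632/(-557 + 115**2 - 188*115) = 685632/(-557 + 13225 - 21620) = 685632/(-8952) = 685632*(-1/8952) = -28568/373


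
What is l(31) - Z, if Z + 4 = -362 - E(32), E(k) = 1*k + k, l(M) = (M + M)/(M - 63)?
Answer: 6849/16 ≈ 428.06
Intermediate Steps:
l(M) = 2*M/(-63 + M) (l(M) = (2*M)/(-63 + M) = 2*M/(-63 + M))
E(k) = 2*k (E(k) = k + k = 2*k)
Z = -430 (Z = -4 + (-362 - 2*32) = -4 + (-362 - 1*64) = -4 + (-362 - 64) = -4 - 426 = -430)
l(31) - Z = 2*31/(-63 + 31) - 1*(-430) = 2*31/(-32) + 430 = 2*31*(-1/32) + 430 = -31/16 + 430 = 6849/16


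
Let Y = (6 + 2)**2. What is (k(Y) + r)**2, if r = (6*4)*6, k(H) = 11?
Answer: 24025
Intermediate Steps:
Y = 64 (Y = 8**2 = 64)
r = 144 (r = 24*6 = 144)
(k(Y) + r)**2 = (11 + 144)**2 = 155**2 = 24025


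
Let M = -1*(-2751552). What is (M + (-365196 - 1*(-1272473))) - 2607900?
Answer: 1050929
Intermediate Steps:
M = 2751552
(M + (-365196 - 1*(-1272473))) - 2607900 = (2751552 + (-365196 - 1*(-1272473))) - 2607900 = (2751552 + (-365196 + 1272473)) - 2607900 = (2751552 + 907277) - 2607900 = 3658829 - 2607900 = 1050929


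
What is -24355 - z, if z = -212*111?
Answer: -823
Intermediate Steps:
z = -23532
-24355 - z = -24355 - 1*(-23532) = -24355 + 23532 = -823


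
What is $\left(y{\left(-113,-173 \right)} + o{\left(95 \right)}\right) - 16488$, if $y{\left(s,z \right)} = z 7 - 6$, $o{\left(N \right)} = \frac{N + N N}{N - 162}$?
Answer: $- \frac{1195355}{67} \approx -17841.0$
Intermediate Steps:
$o{\left(N \right)} = \frac{N + N^{2}}{-162 + N}$
$y{\left(s,z \right)} = -6 + 7 z$ ($y{\left(s,z \right)} = 7 z - 6 = -6 + 7 z$)
$\left(y{\left(-113,-173 \right)} + o{\left(95 \right)}\right) - 16488 = \left(\left(-6 + 7 \left(-173\right)\right) + \frac{95 \left(1 + 95\right)}{-162 + 95}\right) - 16488 = \left(\left(-6 - 1211\right) + 95 \frac{1}{-67} \cdot 96\right) - 16488 = \left(-1217 + 95 \left(- \frac{1}{67}\right) 96\right) - 16488 = \left(-1217 - \frac{9120}{67}\right) - 16488 = - \frac{90659}{67} - 16488 = - \frac{1195355}{67}$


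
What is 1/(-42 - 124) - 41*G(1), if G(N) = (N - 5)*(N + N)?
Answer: 54447/166 ≈ 327.99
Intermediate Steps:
G(N) = 2*N*(-5 + N) (G(N) = (-5 + N)*(2*N) = 2*N*(-5 + N))
1/(-42 - 124) - 41*G(1) = 1/(-42 - 124) - 82*(-5 + 1) = 1/(-166) - 82*(-4) = -1/166 - 41*(-8) = -1/166 + 328 = 54447/166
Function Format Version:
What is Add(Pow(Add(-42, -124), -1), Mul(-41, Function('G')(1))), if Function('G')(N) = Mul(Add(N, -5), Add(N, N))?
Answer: Rational(54447, 166) ≈ 327.99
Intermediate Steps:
Function('G')(N) = Mul(2, N, Add(-5, N)) (Function('G')(N) = Mul(Add(-5, N), Mul(2, N)) = Mul(2, N, Add(-5, N)))
Add(Pow(Add(-42, -124), -1), Mul(-41, Function('G')(1))) = Add(Pow(Add(-42, -124), -1), Mul(-41, Mul(2, 1, Add(-5, 1)))) = Add(Pow(-166, -1), Mul(-41, Mul(2, 1, -4))) = Add(Rational(-1, 166), Mul(-41, -8)) = Add(Rational(-1, 166), 328) = Rational(54447, 166)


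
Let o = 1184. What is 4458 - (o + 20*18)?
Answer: 2914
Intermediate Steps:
4458 - (o + 20*18) = 4458 - (1184 + 20*18) = 4458 - (1184 + 360) = 4458 - 1*1544 = 4458 - 1544 = 2914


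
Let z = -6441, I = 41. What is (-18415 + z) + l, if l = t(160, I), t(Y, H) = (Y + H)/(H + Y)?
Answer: -24855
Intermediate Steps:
t(Y, H) = 1 (t(Y, H) = (H + Y)/(H + Y) = 1)
l = 1
(-18415 + z) + l = (-18415 - 6441) + 1 = -24856 + 1 = -24855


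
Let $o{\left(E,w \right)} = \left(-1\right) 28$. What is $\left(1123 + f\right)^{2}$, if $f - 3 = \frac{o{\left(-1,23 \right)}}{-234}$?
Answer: $\frac{17359643536}{13689} \approx 1.2681 \cdot 10^{6}$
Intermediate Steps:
$o{\left(E,w \right)} = -28$
$f = \frac{365}{117}$ ($f = 3 - \frac{28}{-234} = 3 - - \frac{14}{117} = 3 + \frac{14}{117} = \frac{365}{117} \approx 3.1197$)
$\left(1123 + f\right)^{2} = \left(1123 + \frac{365}{117}\right)^{2} = \left(\frac{131756}{117}\right)^{2} = \frac{17359643536}{13689}$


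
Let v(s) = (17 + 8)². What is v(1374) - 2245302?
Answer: -2244677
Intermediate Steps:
v(s) = 625 (v(s) = 25² = 625)
v(1374) - 2245302 = 625 - 2245302 = -2244677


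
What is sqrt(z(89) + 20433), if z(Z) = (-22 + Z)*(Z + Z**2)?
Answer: sqrt(557103) ≈ 746.39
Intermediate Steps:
sqrt(z(89) + 20433) = sqrt(89*(-22 + 89**2 - 21*89) + 20433) = sqrt(89*(-22 + 7921 - 1869) + 20433) = sqrt(89*6030 + 20433) = sqrt(536670 + 20433) = sqrt(557103)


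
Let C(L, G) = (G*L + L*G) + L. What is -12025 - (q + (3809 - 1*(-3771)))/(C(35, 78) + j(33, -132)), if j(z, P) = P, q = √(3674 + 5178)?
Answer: -64497655/5363 - 2*√2213/5363 ≈ -12026.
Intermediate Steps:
q = 2*√2213 (q = √8852 = 2*√2213 ≈ 94.085)
C(L, G) = L + 2*G*L (C(L, G) = (G*L + G*L) + L = 2*G*L + L = L + 2*G*L)
-12025 - (q + (3809 - 1*(-3771)))/(C(35, 78) + j(33, -132)) = -12025 - (2*√2213 + (3809 - 1*(-3771)))/(35*(1 + 2*78) - 132) = -12025 - (2*√2213 + (3809 + 3771))/(35*(1 + 156) - 132) = -12025 - (2*√2213 + 7580)/(35*157 - 132) = -12025 - (7580 + 2*√2213)/(5495 - 132) = -12025 - (7580 + 2*√2213)/5363 = -12025 - (7580/5363 + 2*√2213/5363) = -12025 + (-7580/5363 - 2*√2213/5363) = -64497655/5363 - 2*√2213/5363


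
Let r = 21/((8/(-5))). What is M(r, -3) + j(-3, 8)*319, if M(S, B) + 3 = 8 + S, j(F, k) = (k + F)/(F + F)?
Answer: -6575/24 ≈ -273.96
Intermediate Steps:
j(F, k) = (F + k)/(2*F) (j(F, k) = (F + k)/((2*F)) = (F + k)*(1/(2*F)) = (F + k)/(2*F))
r = -105/8 (r = 21/((8*(-1/5))) = 21/(-8/5) = 21*(-5/8) = -105/8 ≈ -13.125)
M(S, B) = 5 + S (M(S, B) = -3 + (8 + S) = 5 + S)
M(r, -3) + j(-3, 8)*319 = (5 - 105/8) + ((1/2)*(-3 + 8)/(-3))*319 = -65/8 + ((1/2)*(-1/3)*5)*319 = -65/8 - 5/6*319 = -65/8 - 1595/6 = -6575/24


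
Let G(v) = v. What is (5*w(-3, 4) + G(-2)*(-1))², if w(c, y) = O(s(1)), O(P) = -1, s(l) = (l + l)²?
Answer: 9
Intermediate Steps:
s(l) = 4*l² (s(l) = (2*l)² = 4*l²)
w(c, y) = -1
(5*w(-3, 4) + G(-2)*(-1))² = (5*(-1) - 2*(-1))² = (-5 + 2)² = (-3)² = 9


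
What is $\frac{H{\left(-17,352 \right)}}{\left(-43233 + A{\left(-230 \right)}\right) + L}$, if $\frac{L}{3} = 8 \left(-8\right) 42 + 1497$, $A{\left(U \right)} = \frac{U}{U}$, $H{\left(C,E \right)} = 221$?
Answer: $- \frac{221}{46805} \approx -0.0047217$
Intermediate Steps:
$A{\left(U \right)} = 1$
$L = -3573$ ($L = 3 \left(8 \left(-8\right) 42 + 1497\right) = 3 \left(\left(-64\right) 42 + 1497\right) = 3 \left(-2688 + 1497\right) = 3 \left(-1191\right) = -3573$)
$\frac{H{\left(-17,352 \right)}}{\left(-43233 + A{\left(-230 \right)}\right) + L} = \frac{221}{\left(-43233 + 1\right) - 3573} = \frac{221}{-43232 - 3573} = \frac{221}{-46805} = 221 \left(- \frac{1}{46805}\right) = - \frac{221}{46805}$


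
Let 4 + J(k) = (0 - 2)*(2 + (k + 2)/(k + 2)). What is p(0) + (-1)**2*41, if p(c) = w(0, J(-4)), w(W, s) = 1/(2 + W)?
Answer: 83/2 ≈ 41.500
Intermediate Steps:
J(k) = -10 (J(k) = -4 + (0 - 2)*(2 + (k + 2)/(k + 2)) = -4 - 2*(2 + (2 + k)/(2 + k)) = -4 - 2*(2 + 1) = -4 - 2*3 = -4 - 6 = -10)
p(c) = 1/2 (p(c) = 1/(2 + 0) = 1/2)
p(0) + (-1)**2*41 = 1/2 + (-1)**2*41 = 1/2 + 1*41 = 1/2 + 41 = 83/2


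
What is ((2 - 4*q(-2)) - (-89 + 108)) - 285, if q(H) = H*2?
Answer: -286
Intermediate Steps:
q(H) = 2*H
((2 - 4*q(-2)) - (-89 + 108)) - 285 = ((2 - 8*(-2)) - (-89 + 108)) - 285 = ((2 - 4*(-4)) - 1*19) - 285 = ((2 + 16) - 19) - 285 = (18 - 19) - 285 = -1 - 285 = -286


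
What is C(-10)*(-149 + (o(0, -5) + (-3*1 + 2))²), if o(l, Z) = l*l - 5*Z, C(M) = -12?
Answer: -5124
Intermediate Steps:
o(l, Z) = l² - 5*Z
C(-10)*(-149 + (o(0, -5) + (-3*1 + 2))²) = -12*(-149 + ((0² - 5*(-5)) + (-3*1 + 2))²) = -12*(-149 + ((0 + 25) + (-3 + 2))²) = -12*(-149 + (25 - 1)²) = -12*(-149 + 24²) = -12*(-149 + 576) = -12*427 = -5124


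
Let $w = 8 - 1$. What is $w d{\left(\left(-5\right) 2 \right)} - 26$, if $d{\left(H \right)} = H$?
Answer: $-96$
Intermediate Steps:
$w = 7$ ($w = 8 - 1 = 7$)
$w d{\left(\left(-5\right) 2 \right)} - 26 = 7 \left(\left(-5\right) 2\right) - 26 = 7 \left(-10\right) - 26 = -70 - 26 = -96$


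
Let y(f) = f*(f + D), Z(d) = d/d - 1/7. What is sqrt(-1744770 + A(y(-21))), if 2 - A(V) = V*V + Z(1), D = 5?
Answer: I*sqrt(91025578)/7 ≈ 1363.0*I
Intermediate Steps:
Z(d) = 6/7 (Z(d) = 1 - 1*1/7 = 1 - 1/7 = 6/7)
y(f) = f*(5 + f) (y(f) = f*(f + 5) = f*(5 + f))
A(V) = 8/7 - V**2 (A(V) = 2 - (V*V + 6/7) = 2 - (V**2 + 6/7) = 2 - (6/7 + V**2) = 2 + (-6/7 - V**2) = 8/7 - V**2)
sqrt(-1744770 + A(y(-21))) = sqrt(-1744770 + (8/7 - (-21*(5 - 21))**2)) = sqrt(-1744770 + (8/7 - (-21*(-16))**2)) = sqrt(-1744770 + (8/7 - 1*336**2)) = sqrt(-1744770 + (8/7 - 1*112896)) = sqrt(-1744770 + (8/7 - 112896)) = sqrt(-1744770 - 790264/7) = sqrt(-13003654/7) = I*sqrt(91025578)/7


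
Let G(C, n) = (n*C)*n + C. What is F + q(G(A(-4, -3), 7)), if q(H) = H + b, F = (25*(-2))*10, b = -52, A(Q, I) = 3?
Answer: -402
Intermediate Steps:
F = -500 (F = -50*10 = -500)
G(C, n) = C + C*n² (G(C, n) = (C*n)*n + C = C*n² + C = C + C*n²)
q(H) = -52 + H (q(H) = H - 52 = -52 + H)
F + q(G(A(-4, -3), 7)) = -500 + (-52 + 3*(1 + 7²)) = -500 + (-52 + 3*(1 + 49)) = -500 + (-52 + 3*50) = -500 + (-52 + 150) = -500 + 98 = -402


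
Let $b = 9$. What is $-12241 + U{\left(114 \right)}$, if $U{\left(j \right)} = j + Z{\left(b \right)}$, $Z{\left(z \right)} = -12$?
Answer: $-12139$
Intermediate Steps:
$U{\left(j \right)} = -12 + j$ ($U{\left(j \right)} = j - 12 = -12 + j$)
$-12241 + U{\left(114 \right)} = -12241 + \left(-12 + 114\right) = -12241 + 102 = -12139$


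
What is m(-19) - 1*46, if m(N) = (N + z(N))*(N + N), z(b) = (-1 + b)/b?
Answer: 636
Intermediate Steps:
z(b) = (-1 + b)/b
m(N) = 2*N*(N + (-1 + N)/N) (m(N) = (N + (-1 + N)/N)*(N + N) = (N + (-1 + N)/N)*(2*N) = 2*N*(N + (-1 + N)/N))
m(-19) - 1*46 = (-2 + 2*(-19) + 2*(-19)²) - 1*46 = (-2 - 38 + 2*361) - 46 = (-2 - 38 + 722) - 46 = 682 - 46 = 636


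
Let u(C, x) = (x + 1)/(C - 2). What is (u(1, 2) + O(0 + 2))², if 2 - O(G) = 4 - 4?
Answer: 1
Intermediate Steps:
u(C, x) = (1 + x)/(-2 + C)
O(G) = 2 (O(G) = 2 - (4 - 4) = 2 - 1*0 = 2 + 0 = 2)
(u(1, 2) + O(0 + 2))² = ((1 + 2)/(-2 + 1) + 2)² = (3/(-1) + 2)² = (-1*3 + 2)² = (-3 + 2)² = (-1)² = 1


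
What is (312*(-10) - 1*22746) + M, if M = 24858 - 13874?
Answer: -14882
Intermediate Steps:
M = 10984
(312*(-10) - 1*22746) + M = (312*(-10) - 1*22746) + 10984 = (-3120 - 22746) + 10984 = -25866 + 10984 = -14882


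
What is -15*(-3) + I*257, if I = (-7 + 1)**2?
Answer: 9297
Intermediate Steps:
I = 36 (I = (-6)**2 = 36)
-15*(-3) + I*257 = -15*(-3) + 36*257 = 45 + 9252 = 9297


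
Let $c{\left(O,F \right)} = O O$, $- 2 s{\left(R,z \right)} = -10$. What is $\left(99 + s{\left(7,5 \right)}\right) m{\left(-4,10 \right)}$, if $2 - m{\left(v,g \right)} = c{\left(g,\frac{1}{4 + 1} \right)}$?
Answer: $-10192$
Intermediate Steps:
$s{\left(R,z \right)} = 5$ ($s{\left(R,z \right)} = \left(- \frac{1}{2}\right) \left(-10\right) = 5$)
$c{\left(O,F \right)} = O^{2}$
$m{\left(v,g \right)} = 2 - g^{2}$
$\left(99 + s{\left(7,5 \right)}\right) m{\left(-4,10 \right)} = \left(99 + 5\right) \left(2 - 10^{2}\right) = 104 \left(2 - 100\right) = 104 \left(-98\right) = -10192$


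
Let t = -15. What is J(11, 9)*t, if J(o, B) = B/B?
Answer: -15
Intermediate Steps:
J(o, B) = 1
J(11, 9)*t = 1*(-15) = -15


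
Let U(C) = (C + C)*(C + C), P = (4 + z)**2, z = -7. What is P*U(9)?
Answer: 2916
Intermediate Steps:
P = 9 (P = (4 - 7)**2 = (-3)**2 = 9)
U(C) = 4*C**2 (U(C) = (2*C)*(2*C) = 4*C**2)
P*U(9) = 9*(4*9**2) = 9*(4*81) = 9*324 = 2916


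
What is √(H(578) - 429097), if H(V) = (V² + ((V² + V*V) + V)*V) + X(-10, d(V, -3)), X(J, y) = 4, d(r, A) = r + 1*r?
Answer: √386440179 ≈ 19658.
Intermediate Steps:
d(r, A) = 2*r (d(r, A) = r + r = 2*r)
H(V) = 4 + V² + V*(V + 2*V²) (H(V) = (V² + ((V² + V*V) + V)*V) + 4 = (V² + ((V² + V²) + V)*V) + 4 = (V² + (2*V² + V)*V) + 4 = (V² + (V + 2*V²)*V) + 4 = (V² + V*(V + 2*V²)) + 4 = 4 + V² + V*(V + 2*V²))
√(H(578) - 429097) = √((4 + 2*578² + 2*578³) - 429097) = √((4 + 2*334084 + 2*193100552) - 429097) = √((4 + 668168 + 386201104) - 429097) = √(386869276 - 429097) = √386440179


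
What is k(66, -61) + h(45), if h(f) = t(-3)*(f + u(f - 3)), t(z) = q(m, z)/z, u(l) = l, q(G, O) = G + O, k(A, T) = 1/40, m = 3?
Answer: 1/40 ≈ 0.025000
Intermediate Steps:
k(A, T) = 1/40
t(z) = (3 + z)/z
h(f) = 0 (h(f) = ((3 - 3)/(-3))*(f + (f - 3)) = (-1/3*0)*(f + (-3 + f)) = 0*(-3 + 2*f) = 0)
k(66, -61) + h(45) = 1/40 + 0 = 1/40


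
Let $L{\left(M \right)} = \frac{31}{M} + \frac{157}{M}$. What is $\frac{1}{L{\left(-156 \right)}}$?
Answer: $- \frac{39}{47} \approx -0.82979$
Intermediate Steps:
$L{\left(M \right)} = \frac{188}{M}$
$\frac{1}{L{\left(-156 \right)}} = \frac{1}{188 \frac{1}{-156}} = \frac{1}{188 \left(- \frac{1}{156}\right)} = \frac{1}{- \frac{47}{39}} = - \frac{39}{47}$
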